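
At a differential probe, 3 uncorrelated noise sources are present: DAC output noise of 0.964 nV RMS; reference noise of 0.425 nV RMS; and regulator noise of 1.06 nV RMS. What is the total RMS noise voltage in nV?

1.49 nV

Uncorrelated sources add in power (mean-square): V_tot = √(ΣV_i²)
V_tot = √[(9.64×10⁻¹⁰)² + (4.25×10⁻¹⁰)² + (1.06×10⁻⁹)²] = 1.49×10⁻⁹ V = 1.49 nV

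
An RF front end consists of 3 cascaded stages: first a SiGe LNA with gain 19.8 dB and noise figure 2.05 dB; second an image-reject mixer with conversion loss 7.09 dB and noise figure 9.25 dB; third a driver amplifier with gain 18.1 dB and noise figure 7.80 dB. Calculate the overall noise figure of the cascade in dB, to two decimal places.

2.90 dB

Convert to linear (a loss of L dB is a gain of −L dB): F_i = 10^(NF_i/10), G_i = 10^(G_i,dB/10)
  Stage 1: F_1 = 10^(2.05/10) = 1.603, G_1 = 10^(19.8/10) = 95.50
  Stage 2: F_2 = 10^(9.25/10) = 8.414, G_2 = 10^(−7.09/10) = 0.1954
  Stage 3: F_3 = 10^(7.80/10) = 6.026, G_3 = 10^(18.1/10) = 64.57
Friis cascade:
  F = 1.603 + (8.414 − 1)/95.50 + (6.026 − 1)/18.66 = 1.950
NF = 10 log₁₀(1.950) = 2.90 dB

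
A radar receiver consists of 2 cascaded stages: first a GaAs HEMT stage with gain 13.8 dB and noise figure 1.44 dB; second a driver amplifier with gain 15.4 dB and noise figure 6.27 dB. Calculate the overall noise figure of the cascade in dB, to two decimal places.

Convert to linear (a loss of L dB is a gain of −L dB): F_i = 10^(NF_i/10), G_i = 10^(G_i,dB/10)
  Stage 1: F_1 = 10^(1.44/10) = 1.393, G_1 = 10^(13.8/10) = 23.99
  Stage 2: F_2 = 10^(6.27/10) = 4.236, G_2 = 10^(15.4/10) = 34.67
Friis cascade:
  F = 1.393 + (4.236 − 1)/23.99 = 1.528
NF = 10 log₁₀(1.528) = 1.84 dB

1.84 dB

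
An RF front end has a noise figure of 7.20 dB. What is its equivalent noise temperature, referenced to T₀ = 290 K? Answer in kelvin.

1232 K

F = 10^(7.20/10) = 5.24807
T_e = (F − 1)·T₀ = (5.24807 − 1) × 290 = 1232 K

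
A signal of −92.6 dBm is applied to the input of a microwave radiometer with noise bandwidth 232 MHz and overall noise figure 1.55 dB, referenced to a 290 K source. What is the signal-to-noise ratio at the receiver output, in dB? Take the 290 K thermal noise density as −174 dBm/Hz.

Noise floor: N = −174 + 10 log₁₀(B) + NF
10 log₁₀(2.32×10⁸) = 83.65 dB
N = −174 + 83.65 + 1.55 = −88.80 dBm
SNR = P_sig − N = −92.6 − (−88.80) = −3.80 dB → −3.8 dB

−3.8 dB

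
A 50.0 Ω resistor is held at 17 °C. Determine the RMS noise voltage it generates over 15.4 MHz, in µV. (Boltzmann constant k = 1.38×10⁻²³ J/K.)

3.51 µV

T = 17 °C + 273.15 = 290.15 K
V_n = √(4kTRB)
4kTRB = 4 × 1.38×10⁻²³ × 290.15 × 5.00×10¹ × 1.54×10⁷ = 1.23×10⁻¹¹ V²
V_n = √(1.23×10⁻¹¹) = 3.51×10⁻⁶ V = 3.51 µV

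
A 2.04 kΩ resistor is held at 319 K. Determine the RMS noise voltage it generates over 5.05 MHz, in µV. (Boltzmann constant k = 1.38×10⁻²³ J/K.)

V_n = √(4kTRB)
4kTRB = 4 × 1.38×10⁻²³ × 319 × 2.04×10³ × 5.05×10⁶ = 1.81×10⁻¹⁰ V²
V_n = √(1.81×10⁻¹⁰) = 1.35×10⁻⁵ V = 13.5 µV

13.5 µV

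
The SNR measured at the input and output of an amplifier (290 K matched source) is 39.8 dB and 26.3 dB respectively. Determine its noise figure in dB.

13.5 dB

NF (dB) = SNR_in(dB) − SNR_out(dB) when the source is at T₀
NF = 39.8 − 26.3 = 13.5 dB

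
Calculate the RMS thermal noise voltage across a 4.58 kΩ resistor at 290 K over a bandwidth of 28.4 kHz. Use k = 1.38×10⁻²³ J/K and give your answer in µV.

1.44 µV

V_n = √(4kTRB)
4kTRB = 4 × 1.38×10⁻²³ × 290 × 4.58×10³ × 2.84×10⁴ = 2.08×10⁻¹² V²
V_n = √(2.08×10⁻¹²) = 1.44×10⁻⁶ V = 1.44 µV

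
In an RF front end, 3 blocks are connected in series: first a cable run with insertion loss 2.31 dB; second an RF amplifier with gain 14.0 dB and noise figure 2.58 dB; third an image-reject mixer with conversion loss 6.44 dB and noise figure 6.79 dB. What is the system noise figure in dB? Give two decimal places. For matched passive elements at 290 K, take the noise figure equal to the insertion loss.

5.24 dB

Convert to linear (a loss of L dB is a gain of −L dB): F_i = 10^(NF_i/10), G_i = 10^(G_i,dB/10)
  Stage 1: F_1 = 10^(2.31/10) = 1.702, G_1 = 10^(−2.31/10) = 0.5875
  Stage 2: F_2 = 10^(2.58/10) = 1.811, G_2 = 10^(14.0/10) = 25.12
  Stage 3: F_3 = 10^(6.79/10) = 4.775, G_3 = 10^(−6.44/10) = 0.2270
Friis cascade:
  F = 1.702 + (1.811 − 1)/0.5875 + (4.775 − 1)/14.76 = 3.339
NF = 10 log₁₀(3.339) = 5.24 dB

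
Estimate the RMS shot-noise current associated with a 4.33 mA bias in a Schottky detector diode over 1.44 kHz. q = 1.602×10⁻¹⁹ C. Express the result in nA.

1.41 nA

I_n = √(2qI·B)
2qI·B = 2 × 1.602×10⁻¹⁹ × 4.33×10⁻³ × 1.44×10³ = 2.00×10⁻¹⁸ A²
I_n = √(2.00×10⁻¹⁸) = 1.41×10⁻⁹ A = 1.41 nA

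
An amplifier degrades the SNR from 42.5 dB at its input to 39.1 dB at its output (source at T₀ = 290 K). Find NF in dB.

NF (dB) = SNR_in(dB) − SNR_out(dB) when the source is at T₀
NF = 42.5 − 39.1 = 3.4 dB

3.4 dB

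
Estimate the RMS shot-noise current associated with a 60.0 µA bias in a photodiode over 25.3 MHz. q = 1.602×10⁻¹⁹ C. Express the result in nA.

I_n = √(2qI·B)
2qI·B = 2 × 1.602×10⁻¹⁹ × 6.00×10⁻⁵ × 2.53×10⁷ = 4.86×10⁻¹⁶ A²
I_n = √(4.86×10⁻¹⁶) = 2.21×10⁻⁸ A = 22.1 nA

22.1 nA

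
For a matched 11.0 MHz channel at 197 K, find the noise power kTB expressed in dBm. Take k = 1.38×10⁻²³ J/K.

P_n = kTB = 1.38×10⁻²³ × 197 × 1.10×10⁷ = 2.99×10⁻¹⁴ W
In dBm: 10 log₁₀(2.99×10⁻¹⁴ / 10⁻³) = −105.2 dBm

−105.2 dBm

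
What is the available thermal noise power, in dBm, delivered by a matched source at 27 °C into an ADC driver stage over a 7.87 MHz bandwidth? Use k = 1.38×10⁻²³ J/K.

−104.9 dBm

T = 27 °C + 273.15 = 300.15 K
P_n = kTB = 1.38×10⁻²³ × 300.15 × 7.87×10⁶ = 3.26×10⁻¹⁴ W
In dBm: 10 log₁₀(3.26×10⁻¹⁴ / 10⁻³) = −104.9 dBm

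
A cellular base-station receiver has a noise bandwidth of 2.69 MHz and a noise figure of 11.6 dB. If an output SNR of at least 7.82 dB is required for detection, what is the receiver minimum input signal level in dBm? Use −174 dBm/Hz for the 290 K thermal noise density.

Sensitivity = −174 + 10 log₁₀(B) + NF + SNR_min
= −174 + 64.3 + 11.6 + 7.82
= −90.28 dBm → −90.3 dBm

−90.3 dBm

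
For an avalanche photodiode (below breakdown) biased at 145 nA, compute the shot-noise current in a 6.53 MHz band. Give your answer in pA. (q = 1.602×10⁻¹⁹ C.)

551 pA

I_n = √(2qI·B)
2qI·B = 2 × 1.602×10⁻¹⁹ × 1.45×10⁻⁷ × 6.53×10⁶ = 3.03×10⁻¹⁹ A²
I_n = √(3.03×10⁻¹⁹) = 5.51×10⁻¹⁰ A = 551 pA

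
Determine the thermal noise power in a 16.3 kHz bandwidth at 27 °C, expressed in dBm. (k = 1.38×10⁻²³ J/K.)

−131.7 dBm

T = 27 °C + 273.15 = 300.15 K
P_n = kTB = 1.38×10⁻²³ × 300.15 × 1.63×10⁴ = 6.75×10⁻¹⁷ W
In dBm: 10 log₁₀(6.75×10⁻¹⁷ / 10⁻³) = −131.7 dBm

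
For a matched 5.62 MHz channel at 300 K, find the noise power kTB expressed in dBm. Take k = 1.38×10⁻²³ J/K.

−106.3 dBm

P_n = kTB = 1.38×10⁻²³ × 300 × 5.62×10⁶ = 2.33×10⁻¹⁴ W
In dBm: 10 log₁₀(2.33×10⁻¹⁴ / 10⁻³) = −106.3 dBm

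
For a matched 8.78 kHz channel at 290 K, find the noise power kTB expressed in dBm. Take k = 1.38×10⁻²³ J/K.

P_n = kTB = 1.38×10⁻²³ × 290 × 8.78×10³ = 3.51×10⁻¹⁷ W
In dBm: 10 log₁₀(3.51×10⁻¹⁷ / 10⁻³) = −134.5 dBm

−134.5 dBm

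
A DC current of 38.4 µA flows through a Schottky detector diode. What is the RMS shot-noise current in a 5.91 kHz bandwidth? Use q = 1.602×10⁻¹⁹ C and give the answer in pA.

270 pA

I_n = √(2qI·B)
2qI·B = 2 × 1.602×10⁻¹⁹ × 3.84×10⁻⁵ × 5.91×10³ = 7.27×10⁻²⁰ A²
I_n = √(7.27×10⁻²⁰) = 2.70×10⁻¹⁰ A = 270 pA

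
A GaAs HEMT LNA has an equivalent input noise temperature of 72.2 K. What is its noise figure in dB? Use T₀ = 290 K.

0.966 dB

F = 1 + T_e/T₀ = 1 + 72.2/290 = 1.24897
NF = 10 log₁₀(1.24897) = 0.966 dB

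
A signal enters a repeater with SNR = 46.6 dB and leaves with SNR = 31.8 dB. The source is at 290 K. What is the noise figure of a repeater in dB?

14.8 dB

NF (dB) = SNR_in(dB) − SNR_out(dB) when the source is at T₀
NF = 46.6 − 31.8 = 14.8 dB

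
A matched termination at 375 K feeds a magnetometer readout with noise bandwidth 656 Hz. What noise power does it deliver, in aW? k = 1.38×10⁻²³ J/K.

3.39 aW

P_n = kTB = 1.38×10⁻²³ × 375 × 6.56×10² = 3.39×10⁻¹⁸ W = 3.39 aW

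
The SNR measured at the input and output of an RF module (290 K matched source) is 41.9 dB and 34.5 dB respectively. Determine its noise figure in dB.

7.4 dB

NF (dB) = SNR_in(dB) − SNR_out(dB) when the source is at T₀
NF = 41.9 − 34.5 = 7.4 dB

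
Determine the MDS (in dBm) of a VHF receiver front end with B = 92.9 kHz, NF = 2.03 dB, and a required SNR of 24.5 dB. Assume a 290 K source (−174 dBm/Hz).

−97.8 dBm

Sensitivity = −174 + 10 log₁₀(B) + NF + SNR_min
= −174 + 49.68 + 2.03 + 24.5
= −97.79 dBm → −97.8 dBm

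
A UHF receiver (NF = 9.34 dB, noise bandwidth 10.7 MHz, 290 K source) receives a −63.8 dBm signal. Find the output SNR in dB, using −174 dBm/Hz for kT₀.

30.6 dB

Noise floor: N = −174 + 10 log₁₀(B) + NF
10 log₁₀(1.07×10⁷) = 70.29 dB
N = −174 + 70.29 + 9.34 = −94.37 dBm
SNR = P_sig − N = −63.8 − (−94.37) = 30.57 dB → 30.6 dB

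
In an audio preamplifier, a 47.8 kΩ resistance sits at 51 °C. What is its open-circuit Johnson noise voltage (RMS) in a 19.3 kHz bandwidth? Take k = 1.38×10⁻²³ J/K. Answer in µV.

T = 51 °C + 273.15 = 324.15 K
V_n = √(4kTRB)
4kTRB = 4 × 1.38×10⁻²³ × 324.15 × 4.78×10⁴ × 1.93×10⁴ = 1.65×10⁻¹¹ V²
V_n = √(1.65×10⁻¹¹) = 4.06×10⁻⁶ V = 4.06 µV

4.06 µV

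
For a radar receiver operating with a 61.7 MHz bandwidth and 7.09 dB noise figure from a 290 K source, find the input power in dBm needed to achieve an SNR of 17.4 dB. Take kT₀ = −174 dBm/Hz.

Sensitivity = −174 + 10 log₁₀(B) + NF + SNR_min
= −174 + 77.9 + 7.09 + 17.4
= −71.61 dBm → −71.6 dBm

−71.6 dBm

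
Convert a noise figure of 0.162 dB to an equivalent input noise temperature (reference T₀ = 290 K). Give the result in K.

F = 10^(0.162/10) = 1.03801
T_e = (F − 1)·T₀ = (1.03801 − 1) × 290 = 11.0 K

11.0 K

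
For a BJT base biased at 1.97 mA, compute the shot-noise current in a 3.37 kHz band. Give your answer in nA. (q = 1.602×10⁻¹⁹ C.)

1.46 nA

I_n = √(2qI·B)
2qI·B = 2 × 1.602×10⁻¹⁹ × 1.97×10⁻³ × 3.37×10³ = 2.13×10⁻¹⁸ A²
I_n = √(2.13×10⁻¹⁸) = 1.46×10⁻⁹ A = 1.46 nA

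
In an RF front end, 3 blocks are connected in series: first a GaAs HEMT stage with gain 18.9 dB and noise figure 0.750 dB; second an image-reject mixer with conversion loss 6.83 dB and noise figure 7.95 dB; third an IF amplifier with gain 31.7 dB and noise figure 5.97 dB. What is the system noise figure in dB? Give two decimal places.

Convert to linear (a loss of L dB is a gain of −L dB): F_i = 10^(NF_i/10), G_i = 10^(G_i,dB/10)
  Stage 1: F_1 = 10^(0.750/10) = 1.189, G_1 = 10^(18.9/10) = 77.62
  Stage 2: F_2 = 10^(7.95/10) = 6.237, G_2 = 10^(−6.83/10) = 0.2075
  Stage 3: F_3 = 10^(5.97/10) = 3.954, G_3 = 10^(31.7/10) = 1479
Friis cascade:
  F = 1.189 + (6.237 − 1)/77.62 + (3.954 − 1)/16.11 = 1.439
NF = 10 log₁₀(1.439) = 1.58 dB

1.58 dB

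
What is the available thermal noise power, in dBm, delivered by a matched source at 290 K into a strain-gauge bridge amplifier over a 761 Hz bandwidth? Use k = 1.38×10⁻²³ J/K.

−145.2 dBm

P_n = kTB = 1.38×10⁻²³ × 290 × 7.61×10² = 3.05×10⁻¹⁸ W
In dBm: 10 log₁₀(3.05×10⁻¹⁸ / 10⁻³) = −145.2 dBm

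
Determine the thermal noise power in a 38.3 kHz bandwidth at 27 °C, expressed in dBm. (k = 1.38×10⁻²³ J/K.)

T = 27 °C + 273.15 = 300.15 K
P_n = kTB = 1.38×10⁻²³ × 300.15 × 3.83×10⁴ = 1.59×10⁻¹⁶ W
In dBm: 10 log₁₀(1.59×10⁻¹⁶ / 10⁻³) = −128.0 dBm

−128.0 dBm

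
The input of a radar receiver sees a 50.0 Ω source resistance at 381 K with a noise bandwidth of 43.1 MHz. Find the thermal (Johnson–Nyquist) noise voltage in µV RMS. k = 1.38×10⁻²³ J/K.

6.73 µV

V_n = √(4kTRB)
4kTRB = 4 × 1.38×10⁻²³ × 381 × 5.00×10¹ × 4.31×10⁷ = 4.53×10⁻¹¹ V²
V_n = √(4.53×10⁻¹¹) = 6.73×10⁻⁶ V = 6.73 µV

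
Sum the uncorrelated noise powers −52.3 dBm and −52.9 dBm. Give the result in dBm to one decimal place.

Convert to linear, add, convert back:
P₁ = 5.89×10⁻⁹ W, P₂ = 5.13×10⁻⁹ W
P_tot = 1.10×10⁻⁸ W → 10 log₁₀(P_tot / 10⁻³) = −49.6 dBm

−49.6 dBm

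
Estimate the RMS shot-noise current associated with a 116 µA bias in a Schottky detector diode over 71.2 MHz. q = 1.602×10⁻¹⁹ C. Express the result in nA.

51.4 nA

I_n = √(2qI·B)
2qI·B = 2 × 1.602×10⁻¹⁹ × 1.16×10⁻⁴ × 7.12×10⁷ = 2.65×10⁻¹⁵ A²
I_n = √(2.65×10⁻¹⁵) = 5.14×10⁻⁸ A = 51.4 nA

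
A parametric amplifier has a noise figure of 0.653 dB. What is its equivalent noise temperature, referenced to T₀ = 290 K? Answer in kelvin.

F = 10^(0.653/10) = 1.16225
T_e = (F − 1)·T₀ = (1.16225 − 1) × 290 = 47.1 K

47.1 K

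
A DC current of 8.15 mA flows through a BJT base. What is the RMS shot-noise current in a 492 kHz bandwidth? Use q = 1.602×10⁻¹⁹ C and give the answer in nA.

I_n = √(2qI·B)
2qI·B = 2 × 1.602×10⁻¹⁹ × 8.15×10⁻³ × 4.92×10⁵ = 1.28×10⁻¹⁵ A²
I_n = √(1.28×10⁻¹⁵) = 3.58×10⁻⁸ A = 35.8 nA

35.8 nA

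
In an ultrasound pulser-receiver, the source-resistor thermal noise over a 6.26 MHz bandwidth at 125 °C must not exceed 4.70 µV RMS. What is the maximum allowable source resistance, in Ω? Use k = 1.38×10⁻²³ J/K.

161 Ω

T = 125 °C + 273.15 = 398.15 K
Johnson–Nyquist: V_n = √(4kTRB) ⇒ R = V_n² / (4kTB)
4kTB = 4 × 1.38×10⁻²³ × 398.15 × 6.26×10⁶ = 1.38×10⁻¹³
R = (4.70×10⁻⁶)² / 1.38×10⁻¹³ = 1.61×10² Ω = 161 Ω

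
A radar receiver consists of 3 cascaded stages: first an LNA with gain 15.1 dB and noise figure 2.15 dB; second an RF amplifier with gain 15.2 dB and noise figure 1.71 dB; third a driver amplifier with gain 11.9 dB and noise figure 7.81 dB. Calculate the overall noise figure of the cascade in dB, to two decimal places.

2.20 dB

Convert to linear (a loss of L dB is a gain of −L dB): F_i = 10^(NF_i/10), G_i = 10^(G_i,dB/10)
  Stage 1: F_1 = 10^(2.15/10) = 1.641, G_1 = 10^(15.1/10) = 32.36
  Stage 2: F_2 = 10^(1.71/10) = 1.483, G_2 = 10^(15.2/10) = 33.11
  Stage 3: F_3 = 10^(7.81/10) = 6.039, G_3 = 10^(11.9/10) = 15.49
Friis cascade:
  F = 1.641 + (1.483 − 1)/32.36 + (6.039 − 1)/1072 = 1.660
NF = 10 log₁₀(1.660) = 2.20 dB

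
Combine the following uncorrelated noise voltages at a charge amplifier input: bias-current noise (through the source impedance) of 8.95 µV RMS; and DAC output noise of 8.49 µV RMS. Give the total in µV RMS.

Uncorrelated sources add in power (mean-square): V_tot = √(ΣV_i²)
V_tot = √[(8.95×10⁻⁶)² + (8.49×10⁻⁶)²] = 1.23×10⁻⁵ V = 12.3 µV

12.3 µV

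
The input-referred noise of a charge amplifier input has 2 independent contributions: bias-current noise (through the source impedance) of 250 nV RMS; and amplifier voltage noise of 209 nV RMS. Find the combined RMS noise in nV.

326 nV

Uncorrelated sources add in power (mean-square): V_tot = √(ΣV_i²)
V_tot = √[(2.50×10⁻⁷)² + (2.09×10⁻⁷)²] = 3.26×10⁻⁷ V = 326 nV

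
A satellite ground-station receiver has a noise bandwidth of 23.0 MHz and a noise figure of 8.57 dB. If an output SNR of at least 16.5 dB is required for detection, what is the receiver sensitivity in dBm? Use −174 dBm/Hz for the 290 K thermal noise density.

−75.3 dBm

Sensitivity = −174 + 10 log₁₀(B) + NF + SNR_min
= −174 + 73.62 + 8.57 + 16.5
= −75.31 dBm → −75.3 dBm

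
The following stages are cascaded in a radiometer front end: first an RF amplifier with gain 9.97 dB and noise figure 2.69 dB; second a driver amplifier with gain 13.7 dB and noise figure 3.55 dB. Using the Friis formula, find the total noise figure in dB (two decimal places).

Convert to linear (a loss of L dB is a gain of −L dB): F_i = 10^(NF_i/10), G_i = 10^(G_i,dB/10)
  Stage 1: F_1 = 10^(2.69/10) = 1.858, G_1 = 10^(9.97/10) = 9.931
  Stage 2: F_2 = 10^(3.55/10) = 2.265, G_2 = 10^(13.7/10) = 23.44
Friis cascade:
  F = 1.858 + (2.265 − 1)/9.931 = 1.985
NF = 10 log₁₀(1.985) = 2.98 dB

2.98 dB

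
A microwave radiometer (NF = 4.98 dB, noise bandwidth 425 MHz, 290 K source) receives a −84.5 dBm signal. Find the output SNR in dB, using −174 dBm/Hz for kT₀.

Noise floor: N = −174 + 10 log₁₀(B) + NF
10 log₁₀(4.25×10⁸) = 86.28 dB
N = −174 + 86.28 + 4.98 = −82.74 dBm
SNR = P_sig − N = −84.5 − (−82.74) = −1.76 dB → −1.8 dB

−1.8 dB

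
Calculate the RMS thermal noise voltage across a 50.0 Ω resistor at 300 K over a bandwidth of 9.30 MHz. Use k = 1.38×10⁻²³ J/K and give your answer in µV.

V_n = √(4kTRB)
4kTRB = 4 × 1.38×10⁻²³ × 300 × 5.00×10¹ × 9.30×10⁶ = 7.70×10⁻¹² V²
V_n = √(7.70×10⁻¹²) = 2.77×10⁻⁶ V = 2.77 µV

2.77 µV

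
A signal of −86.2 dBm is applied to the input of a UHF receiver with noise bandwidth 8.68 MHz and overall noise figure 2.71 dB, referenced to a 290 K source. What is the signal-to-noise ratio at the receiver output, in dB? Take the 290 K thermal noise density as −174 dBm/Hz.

Noise floor: N = −174 + 10 log₁₀(B) + NF
10 log₁₀(8.68×10⁶) = 69.39 dB
N = −174 + 69.39 + 2.71 = −101.90 dBm
SNR = P_sig − N = −86.2 − (−101.90) = 15.70 dB → 15.7 dB

15.7 dB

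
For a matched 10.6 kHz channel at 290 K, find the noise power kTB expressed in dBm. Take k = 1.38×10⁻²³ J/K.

P_n = kTB = 1.38×10⁻²³ × 290 × 1.06×10⁴ = 4.24×10⁻¹⁷ W
In dBm: 10 log₁₀(4.24×10⁻¹⁷ / 10⁻³) = −133.7 dBm

−133.7 dBm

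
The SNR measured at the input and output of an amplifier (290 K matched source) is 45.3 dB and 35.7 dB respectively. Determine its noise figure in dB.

9.6 dB

NF (dB) = SNR_in(dB) − SNR_out(dB) when the source is at T₀
NF = 45.3 − 35.7 = 9.6 dB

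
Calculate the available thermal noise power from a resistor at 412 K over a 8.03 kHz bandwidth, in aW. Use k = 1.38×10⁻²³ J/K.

45.7 aW

P_n = kTB = 1.38×10⁻²³ × 412 × 8.03×10³ = 4.57×10⁻¹⁷ W = 45.7 aW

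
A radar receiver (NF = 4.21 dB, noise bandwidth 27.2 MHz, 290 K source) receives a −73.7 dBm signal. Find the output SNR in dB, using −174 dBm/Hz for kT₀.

21.7 dB

Noise floor: N = −174 + 10 log₁₀(B) + NF
10 log₁₀(2.72×10⁷) = 74.35 dB
N = −174 + 74.35 + 4.21 = −95.44 dBm
SNR = P_sig − N = −73.7 − (−95.44) = 21.74 dB → 21.7 dB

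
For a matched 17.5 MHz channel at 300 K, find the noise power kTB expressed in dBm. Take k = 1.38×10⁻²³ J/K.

−101.4 dBm

P_n = kTB = 1.38×10⁻²³ × 300 × 1.75×10⁷ = 7.25×10⁻¹⁴ W
In dBm: 10 log₁₀(7.25×10⁻¹⁴ / 10⁻³) = −101.4 dBm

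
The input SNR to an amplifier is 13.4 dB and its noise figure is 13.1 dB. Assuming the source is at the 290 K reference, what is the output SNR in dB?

By definition F = SNR_in/SNR_out, so in dB: SNR_out = SNR_in − NF
SNR_out = 13.4 − 13.1 = 0.3 dB

0.3 dB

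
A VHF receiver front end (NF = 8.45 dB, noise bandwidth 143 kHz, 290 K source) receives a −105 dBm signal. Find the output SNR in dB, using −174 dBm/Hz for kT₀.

9.0 dB

Noise floor: N = −174 + 10 log₁₀(B) + NF
10 log₁₀(1.43×10⁵) = 51.55 dB
N = −174 + 51.55 + 8.45 = −114.00 dBm
SNR = P_sig − N = −105 − (−114.00) = 9.00 dB → 9.0 dB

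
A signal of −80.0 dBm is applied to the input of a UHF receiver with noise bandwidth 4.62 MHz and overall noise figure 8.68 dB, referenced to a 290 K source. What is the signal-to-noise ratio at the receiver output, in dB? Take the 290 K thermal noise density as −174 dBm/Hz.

Noise floor: N = −174 + 10 log₁₀(B) + NF
10 log₁₀(4.62×10⁶) = 66.65 dB
N = −174 + 66.65 + 8.68 = −98.67 dBm
SNR = P_sig − N = −80.0 − (−98.67) = 18.67 dB → 18.7 dB

18.7 dB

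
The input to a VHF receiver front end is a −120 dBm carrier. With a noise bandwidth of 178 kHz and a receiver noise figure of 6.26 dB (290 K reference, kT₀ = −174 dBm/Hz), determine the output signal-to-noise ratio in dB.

−4.8 dB

Noise floor: N = −174 + 10 log₁₀(B) + NF
10 log₁₀(1.78×10⁵) = 52.5 dB
N = −174 + 52.5 + 6.26 = −115.24 dBm
SNR = P_sig − N = −120 − (−115.24) = −4.76 dB → −4.8 dB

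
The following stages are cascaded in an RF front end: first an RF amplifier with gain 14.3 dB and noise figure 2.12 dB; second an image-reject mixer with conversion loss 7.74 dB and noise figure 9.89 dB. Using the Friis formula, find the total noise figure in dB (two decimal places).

2.91 dB

Convert to linear (a loss of L dB is a gain of −L dB): F_i = 10^(NF_i/10), G_i = 10^(G_i,dB/10)
  Stage 1: F_1 = 10^(2.12/10) = 1.629, G_1 = 10^(14.3/10) = 26.92
  Stage 2: F_2 = 10^(9.89/10) = 9.750, G_2 = 10^(−7.74/10) = 0.1683
Friis cascade:
  F = 1.629 + (9.750 − 1)/26.92 = 1.954
NF = 10 log₁₀(1.954) = 2.91 dB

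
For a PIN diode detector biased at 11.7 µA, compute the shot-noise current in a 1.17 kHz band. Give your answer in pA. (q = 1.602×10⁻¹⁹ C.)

66.2 pA

I_n = √(2qI·B)
2qI·B = 2 × 1.602×10⁻¹⁹ × 1.17×10⁻⁵ × 1.17×10³ = 4.39×10⁻²¹ A²
I_n = √(4.39×10⁻²¹) = 6.62×10⁻¹¹ A = 66.2 pA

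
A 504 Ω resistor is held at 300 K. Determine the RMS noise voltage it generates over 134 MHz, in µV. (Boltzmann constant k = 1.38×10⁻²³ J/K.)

33.4 µV

V_n = √(4kTRB)
4kTRB = 4 × 1.38×10⁻²³ × 300 × 5.04×10² × 1.34×10⁸ = 1.12×10⁻⁹ V²
V_n = √(1.12×10⁻⁹) = 3.34×10⁻⁵ V = 33.4 µV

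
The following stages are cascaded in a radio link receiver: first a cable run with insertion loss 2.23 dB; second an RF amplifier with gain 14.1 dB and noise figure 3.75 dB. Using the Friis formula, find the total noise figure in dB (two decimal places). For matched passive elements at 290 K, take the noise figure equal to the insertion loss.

5.98 dB

Convert to linear (a loss of L dB is a gain of −L dB): F_i = 10^(NF_i/10), G_i = 10^(G_i,dB/10)
  Stage 1: F_1 = 10^(2.23/10) = 1.671, G_1 = 10^(−2.23/10) = 0.5984
  Stage 2: F_2 = 10^(3.75/10) = 2.371, G_2 = 10^(14.1/10) = 25.70
Friis cascade:
  F = 1.671 + (2.371 − 1)/0.5984 = 3.963
NF = 10 log₁₀(3.963) = 5.98 dB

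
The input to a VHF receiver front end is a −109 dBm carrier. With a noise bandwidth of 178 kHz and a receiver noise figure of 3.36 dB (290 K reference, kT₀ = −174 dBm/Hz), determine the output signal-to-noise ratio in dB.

9.1 dB

Noise floor: N = −174 + 10 log₁₀(B) + NF
10 log₁₀(1.78×10⁵) = 52.5 dB
N = −174 + 52.5 + 3.36 = −118.14 dBm
SNR = P_sig − N = −109 − (−118.14) = 9.14 dB → 9.1 dB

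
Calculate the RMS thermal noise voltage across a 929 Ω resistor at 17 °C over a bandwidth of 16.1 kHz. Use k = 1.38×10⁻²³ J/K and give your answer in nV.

489 nV

T = 17 °C + 273.15 = 290.15 K
V_n = √(4kTRB)
4kTRB = 4 × 1.38×10⁻²³ × 290.15 × 9.29×10² × 1.61×10⁴ = 2.40×10⁻¹³ V²
V_n = √(2.40×10⁻¹³) = 4.89×10⁻⁷ V = 489 nV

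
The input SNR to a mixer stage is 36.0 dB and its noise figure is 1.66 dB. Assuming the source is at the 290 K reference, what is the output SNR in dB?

By definition F = SNR_in/SNR_out, so in dB: SNR_out = SNR_in − NF
SNR_out = 36.0 − 1.66 = 34.34 dB

34.34 dB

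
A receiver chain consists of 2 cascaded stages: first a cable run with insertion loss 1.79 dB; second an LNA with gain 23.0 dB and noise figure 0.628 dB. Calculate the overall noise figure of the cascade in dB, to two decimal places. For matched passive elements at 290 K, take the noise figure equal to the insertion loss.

Convert to linear (a loss of L dB is a gain of −L dB): F_i = 10^(NF_i/10), G_i = 10^(G_i,dB/10)
  Stage 1: F_1 = 10^(1.79/10) = 1.510, G_1 = 10^(−1.79/10) = 0.6622
  Stage 2: F_2 = 10^(0.628/10) = 1.156, G_2 = 10^(23.0/10) = 199.5
Friis cascade:
  F = 1.510 + (1.156 − 1)/0.6622 = 1.745
NF = 10 log₁₀(1.745) = 2.42 dB

2.42 dB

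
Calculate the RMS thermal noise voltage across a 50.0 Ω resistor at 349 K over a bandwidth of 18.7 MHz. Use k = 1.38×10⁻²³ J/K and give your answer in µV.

4.24 µV

V_n = √(4kTRB)
4kTRB = 4 × 1.38×10⁻²³ × 349 × 5.00×10¹ × 1.87×10⁷ = 1.80×10⁻¹¹ V²
V_n = √(1.80×10⁻¹¹) = 4.24×10⁻⁶ V = 4.24 µV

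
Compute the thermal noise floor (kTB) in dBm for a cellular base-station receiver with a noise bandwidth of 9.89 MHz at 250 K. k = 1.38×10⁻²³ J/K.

P_n = kTB = 1.38×10⁻²³ × 250 × 9.89×10⁶ = 3.41×10⁻¹⁴ W
In dBm: 10 log₁₀(3.41×10⁻¹⁴ / 10⁻³) = −104.7 dBm

−104.7 dBm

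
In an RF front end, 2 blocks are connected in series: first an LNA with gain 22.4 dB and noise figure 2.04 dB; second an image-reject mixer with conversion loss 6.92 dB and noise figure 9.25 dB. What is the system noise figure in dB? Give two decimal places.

2.15 dB

Convert to linear (a loss of L dB is a gain of −L dB): F_i = 10^(NF_i/10), G_i = 10^(G_i,dB/10)
  Stage 1: F_1 = 10^(2.04/10) = 1.600, G_1 = 10^(22.4/10) = 173.8
  Stage 2: F_2 = 10^(9.25/10) = 8.414, G_2 = 10^(−6.92/10) = 0.2032
Friis cascade:
  F = 1.600 + (8.414 − 1)/173.8 = 1.642
NF = 10 log₁₀(1.642) = 2.15 dB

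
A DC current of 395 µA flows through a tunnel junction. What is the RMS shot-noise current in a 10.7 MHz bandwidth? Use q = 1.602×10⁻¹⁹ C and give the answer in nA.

36.8 nA

I_n = √(2qI·B)
2qI·B = 2 × 1.602×10⁻¹⁹ × 3.95×10⁻⁴ × 1.07×10⁷ = 1.35×10⁻¹⁵ A²
I_n = √(1.35×10⁻¹⁵) = 3.68×10⁻⁸ A = 36.8 nA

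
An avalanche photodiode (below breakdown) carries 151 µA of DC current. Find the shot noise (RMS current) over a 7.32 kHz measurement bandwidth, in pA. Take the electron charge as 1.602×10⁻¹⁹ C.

I_n = √(2qI·B)
2qI·B = 2 × 1.602×10⁻¹⁹ × 1.51×10⁻⁴ × 7.32×10³ = 3.54×10⁻¹⁹ A²
I_n = √(3.54×10⁻¹⁹) = 5.95×10⁻¹⁰ A = 595 pA

595 pA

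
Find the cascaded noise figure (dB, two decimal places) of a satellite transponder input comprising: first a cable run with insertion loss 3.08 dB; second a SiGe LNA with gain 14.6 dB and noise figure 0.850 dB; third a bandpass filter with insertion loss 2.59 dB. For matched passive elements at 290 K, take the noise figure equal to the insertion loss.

Convert to linear (a loss of L dB is a gain of −L dB): F_i = 10^(NF_i/10), G_i = 10^(G_i,dB/10)
  Stage 1: F_1 = 10^(3.08/10) = 2.032, G_1 = 10^(−3.08/10) = 0.4920
  Stage 2: F_2 = 10^(0.850/10) = 1.216, G_2 = 10^(14.6/10) = 28.84
  Stage 3: F_3 = 10^(2.59/10) = 1.816, G_3 = 10^(−2.59/10) = 0.5508
Friis cascade:
  F = 2.032 + (1.216 − 1)/0.4920 + (1.816 − 1)/14.19 = 2.529
NF = 10 log₁₀(2.529) = 4.03 dB

4.03 dB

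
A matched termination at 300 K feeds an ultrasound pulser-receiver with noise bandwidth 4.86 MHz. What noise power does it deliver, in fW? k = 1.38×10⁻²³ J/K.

P_n = kTB = 1.38×10⁻²³ × 300 × 4.86×10⁶ = 2.01×10⁻¹⁴ W = 20.1 fW

20.1 fW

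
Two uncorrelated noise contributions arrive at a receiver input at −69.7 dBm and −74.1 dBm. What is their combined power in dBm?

Convert to linear, add, convert back:
P₁ = 1.07×10⁻¹⁰ W, P₂ = 3.89×10⁻¹¹ W
P_tot = 1.46×10⁻¹⁰ W → 10 log₁₀(P_tot / 10⁻³) = −68.4 dBm

−68.4 dBm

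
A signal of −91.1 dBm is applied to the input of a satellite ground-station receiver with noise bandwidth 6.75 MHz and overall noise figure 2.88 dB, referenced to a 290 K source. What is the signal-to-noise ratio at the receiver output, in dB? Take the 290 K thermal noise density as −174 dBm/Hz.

11.7 dB

Noise floor: N = −174 + 10 log₁₀(B) + NF
10 log₁₀(6.75×10⁶) = 68.29 dB
N = −174 + 68.29 + 2.88 = −102.83 dBm
SNR = P_sig − N = −91.1 − (−102.83) = 11.73 dB → 11.7 dB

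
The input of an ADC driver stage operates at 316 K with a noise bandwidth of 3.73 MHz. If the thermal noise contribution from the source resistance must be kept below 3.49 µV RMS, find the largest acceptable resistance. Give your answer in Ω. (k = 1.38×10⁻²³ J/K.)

Johnson–Nyquist: V_n = √(4kTRB) ⇒ R = V_n² / (4kTB)
4kTB = 4 × 1.38×10⁻²³ × 316 × 3.73×10⁶ = 6.51×10⁻¹⁴
R = (3.49×10⁻⁶)² / 6.51×10⁻¹⁴ = 1.87×10² Ω = 187 Ω

187 Ω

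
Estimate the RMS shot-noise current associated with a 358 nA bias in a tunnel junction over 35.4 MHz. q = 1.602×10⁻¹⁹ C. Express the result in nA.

I_n = √(2qI·B)
2qI·B = 2 × 1.602×10⁻¹⁹ × 3.58×10⁻⁷ × 3.54×10⁷ = 4.06×10⁻¹⁸ A²
I_n = √(4.06×10⁻¹⁸) = 2.02×10⁻⁹ A = 2.02 nA

2.02 nA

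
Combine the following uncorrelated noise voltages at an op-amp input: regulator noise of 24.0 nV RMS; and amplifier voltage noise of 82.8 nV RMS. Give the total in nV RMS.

Uncorrelated sources add in power (mean-square): V_tot = √(ΣV_i²)
V_tot = √[(2.40×10⁻⁸)² + (8.28×10⁻⁸)²] = 8.62×10⁻⁸ V = 86.2 nV

86.2 nV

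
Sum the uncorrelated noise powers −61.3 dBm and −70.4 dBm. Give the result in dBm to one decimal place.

Convert to linear, add, convert back:
P₁ = 7.41×10⁻¹⁰ W, P₂ = 9.12×10⁻¹¹ W
P_tot = 8.33×10⁻¹⁰ W → 10 log₁₀(P_tot / 10⁻³) = −60.8 dBm

−60.8 dBm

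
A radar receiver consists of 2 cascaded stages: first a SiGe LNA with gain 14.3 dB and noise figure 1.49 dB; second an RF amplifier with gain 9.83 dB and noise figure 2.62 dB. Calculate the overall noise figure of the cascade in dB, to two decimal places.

Convert to linear (a loss of L dB is a gain of −L dB): F_i = 10^(NF_i/10), G_i = 10^(G_i,dB/10)
  Stage 1: F_1 = 10^(1.49/10) = 1.409, G_1 = 10^(14.3/10) = 26.92
  Stage 2: F_2 = 10^(2.62/10) = 1.828, G_2 = 10^(9.83/10) = 9.616
Friis cascade:
  F = 1.409 + (1.828 − 1)/26.92 = 1.440
NF = 10 log₁₀(1.440) = 1.58 dB

1.58 dB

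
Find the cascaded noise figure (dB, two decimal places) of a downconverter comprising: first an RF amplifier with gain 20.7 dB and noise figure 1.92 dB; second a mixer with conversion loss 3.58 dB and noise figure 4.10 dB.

Convert to linear (a loss of L dB is a gain of −L dB): F_i = 10^(NF_i/10), G_i = 10^(G_i,dB/10)
  Stage 1: F_1 = 10^(1.92/10) = 1.556, G_1 = 10^(20.7/10) = 117.5
  Stage 2: F_2 = 10^(4.10/10) = 2.570, G_2 = 10^(−3.58/10) = 0.4385
Friis cascade:
  F = 1.556 + (2.570 − 1)/117.5 = 1.569
NF = 10 log₁₀(1.569) = 1.96 dB

1.96 dB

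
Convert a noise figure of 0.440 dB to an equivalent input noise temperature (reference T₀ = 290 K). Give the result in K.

F = 10^(0.440/10) = 1.10662
T_e = (F − 1)·T₀ = (1.10662 − 1) × 290 = 30.9 K

30.9 K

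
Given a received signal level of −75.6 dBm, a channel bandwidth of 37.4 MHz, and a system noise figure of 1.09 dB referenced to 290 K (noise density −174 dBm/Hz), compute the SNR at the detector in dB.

21.6 dB

Noise floor: N = −174 + 10 log₁₀(B) + NF
10 log₁₀(3.74×10⁷) = 75.73 dB
N = −174 + 75.73 + 1.09 = −97.18 dBm
SNR = P_sig − N = −75.6 − (−97.18) = 21.58 dB → 21.6 dB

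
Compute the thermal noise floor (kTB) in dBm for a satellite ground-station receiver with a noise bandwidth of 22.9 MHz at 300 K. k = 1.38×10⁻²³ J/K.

P_n = kTB = 1.38×10⁻²³ × 300 × 2.29×10⁷ = 9.48×10⁻¹⁴ W
In dBm: 10 log₁₀(9.48×10⁻¹⁴ / 10⁻³) = −100.2 dBm

−100.2 dBm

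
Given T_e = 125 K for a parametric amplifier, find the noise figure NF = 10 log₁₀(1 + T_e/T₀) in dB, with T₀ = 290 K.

1.56 dB

F = 1 + T_e/T₀ = 1 + 125/290 = 1.43103
NF = 10 log₁₀(1.43103) = 1.56 dB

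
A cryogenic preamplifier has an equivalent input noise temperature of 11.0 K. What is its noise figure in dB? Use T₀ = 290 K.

F = 1 + T_e/T₀ = 1 + 11.0/290 = 1.03793
NF = 10 log₁₀(1.03793) = 0.162 dB

0.162 dB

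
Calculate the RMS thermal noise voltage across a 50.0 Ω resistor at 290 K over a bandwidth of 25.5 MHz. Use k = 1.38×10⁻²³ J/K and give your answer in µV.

V_n = √(4kTRB)
4kTRB = 4 × 1.38×10⁻²³ × 290 × 5.00×10¹ × 2.55×10⁷ = 2.04×10⁻¹¹ V²
V_n = √(2.04×10⁻¹¹) = 4.52×10⁻⁶ V = 4.52 µV

4.52 µV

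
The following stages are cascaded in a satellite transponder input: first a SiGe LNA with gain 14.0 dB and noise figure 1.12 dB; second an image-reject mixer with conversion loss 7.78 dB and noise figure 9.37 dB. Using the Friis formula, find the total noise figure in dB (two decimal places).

Convert to linear (a loss of L dB is a gain of −L dB): F_i = 10^(NF_i/10), G_i = 10^(G_i,dB/10)
  Stage 1: F_1 = 10^(1.12/10) = 1.294, G_1 = 10^(14.0/10) = 25.12
  Stage 2: F_2 = 10^(9.37/10) = 8.650, G_2 = 10^(−7.78/10) = 0.1667
Friis cascade:
  F = 1.294 + (8.650 − 1)/25.12 = 1.599
NF = 10 log₁₀(1.599) = 2.04 dB

2.04 dB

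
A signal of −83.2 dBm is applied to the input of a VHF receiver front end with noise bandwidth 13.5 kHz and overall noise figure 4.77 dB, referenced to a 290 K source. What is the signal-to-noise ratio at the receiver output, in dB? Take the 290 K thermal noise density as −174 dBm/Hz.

44.7 dB

Noise floor: N = −174 + 10 log₁₀(B) + NF
10 log₁₀(1.35×10⁴) = 41.3 dB
N = −174 + 41.3 + 4.77 = −127.93 dBm
SNR = P_sig − N = −83.2 − (−127.93) = 44.73 dB → 44.7 dB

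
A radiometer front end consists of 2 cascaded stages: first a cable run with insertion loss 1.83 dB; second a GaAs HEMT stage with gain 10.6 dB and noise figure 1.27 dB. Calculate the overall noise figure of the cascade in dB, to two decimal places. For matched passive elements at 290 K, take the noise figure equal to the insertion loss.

3.10 dB

Convert to linear (a loss of L dB is a gain of −L dB): F_i = 10^(NF_i/10), G_i = 10^(G_i,dB/10)
  Stage 1: F_1 = 10^(1.83/10) = 1.524, G_1 = 10^(−1.83/10) = 0.6561
  Stage 2: F_2 = 10^(1.27/10) = 1.340, G_2 = 10^(10.6/10) = 11.48
Friis cascade:
  F = 1.524 + (1.340 − 1)/0.6561 = 2.042
NF = 10 log₁₀(2.042) = 3.10 dB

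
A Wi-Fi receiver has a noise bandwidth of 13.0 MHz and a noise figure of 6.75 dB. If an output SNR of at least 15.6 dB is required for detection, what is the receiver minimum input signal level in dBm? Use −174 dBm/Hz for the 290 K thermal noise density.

Sensitivity = −174 + 10 log₁₀(B) + NF + SNR_min
= −174 + 71.14 + 6.75 + 15.6
= −80.51 dBm → −80.5 dBm

−80.5 dBm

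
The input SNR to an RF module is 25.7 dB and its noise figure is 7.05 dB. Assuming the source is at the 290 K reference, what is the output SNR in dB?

18.65 dB

By definition F = SNR_in/SNR_out, so in dB: SNR_out = SNR_in − NF
SNR_out = 25.7 − 7.05 = 18.65 dB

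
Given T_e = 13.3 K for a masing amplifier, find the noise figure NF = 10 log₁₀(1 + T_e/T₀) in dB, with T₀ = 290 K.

F = 1 + T_e/T₀ = 1 + 13.3/290 = 1.04586
NF = 10 log₁₀(1.04586) = 0.195 dB

0.195 dB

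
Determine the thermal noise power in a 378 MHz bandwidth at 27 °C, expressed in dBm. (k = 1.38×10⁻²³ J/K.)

−88.1 dBm

T = 27 °C + 273.15 = 300.15 K
P_n = kTB = 1.38×10⁻²³ × 300.15 × 3.78×10⁸ = 1.57×10⁻¹² W
In dBm: 10 log₁₀(1.57×10⁻¹² / 10⁻³) = −88.1 dBm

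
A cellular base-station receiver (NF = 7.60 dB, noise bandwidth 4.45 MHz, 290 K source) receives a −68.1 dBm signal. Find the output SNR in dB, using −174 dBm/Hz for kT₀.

Noise floor: N = −174 + 10 log₁₀(B) + NF
10 log₁₀(4.45×10⁶) = 66.48 dB
N = −174 + 66.48 + 7.60 = −99.92 dBm
SNR = P_sig − N = −68.1 − (−99.92) = 31.82 dB → 31.8 dB

31.8 dB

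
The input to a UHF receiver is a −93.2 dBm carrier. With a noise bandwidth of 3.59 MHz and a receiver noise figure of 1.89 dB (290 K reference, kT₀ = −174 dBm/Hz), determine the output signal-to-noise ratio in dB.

Noise floor: N = −174 + 10 log₁₀(B) + NF
10 log₁₀(3.59×10⁶) = 65.55 dB
N = −174 + 65.55 + 1.89 = −106.56 dBm
SNR = P_sig − N = −93.2 − (−106.56) = 13.36 dB → 13.4 dB

13.4 dB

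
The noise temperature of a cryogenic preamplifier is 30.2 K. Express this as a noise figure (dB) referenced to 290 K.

0.430 dB

F = 1 + T_e/T₀ = 1 + 30.2/290 = 1.10414
NF = 10 log₁₀(1.10414) = 0.430 dB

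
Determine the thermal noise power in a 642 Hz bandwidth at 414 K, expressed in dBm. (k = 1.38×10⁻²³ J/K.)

−144.4 dBm

P_n = kTB = 1.38×10⁻²³ × 414 × 6.42×10² = 3.67×10⁻¹⁸ W
In dBm: 10 log₁₀(3.67×10⁻¹⁸ / 10⁻³) = −144.4 dBm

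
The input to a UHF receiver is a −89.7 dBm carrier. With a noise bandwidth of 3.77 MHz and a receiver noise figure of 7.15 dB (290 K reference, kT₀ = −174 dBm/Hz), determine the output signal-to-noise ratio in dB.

11.4 dB

Noise floor: N = −174 + 10 log₁₀(B) + NF
10 log₁₀(3.77×10⁶) = 65.76 dB
N = −174 + 65.76 + 7.15 = −101.09 dBm
SNR = P_sig − N = −89.7 − (−101.09) = 11.39 dB → 11.4 dB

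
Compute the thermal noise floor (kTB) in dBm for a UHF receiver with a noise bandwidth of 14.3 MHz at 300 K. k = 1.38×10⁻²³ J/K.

−102.3 dBm

P_n = kTB = 1.38×10⁻²³ × 300 × 1.43×10⁷ = 5.92×10⁻¹⁴ W
In dBm: 10 log₁₀(5.92×10⁻¹⁴ / 10⁻³) = −102.3 dBm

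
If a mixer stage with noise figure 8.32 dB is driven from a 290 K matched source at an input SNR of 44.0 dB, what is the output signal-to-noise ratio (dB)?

35.68 dB

By definition F = SNR_in/SNR_out, so in dB: SNR_out = SNR_in − NF
SNR_out = 44.0 − 8.32 = 35.68 dB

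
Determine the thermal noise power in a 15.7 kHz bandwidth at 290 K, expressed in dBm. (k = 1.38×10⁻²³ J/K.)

−132.0 dBm

P_n = kTB = 1.38×10⁻²³ × 290 × 1.57×10⁴ = 6.28×10⁻¹⁷ W
In dBm: 10 log₁₀(6.28×10⁻¹⁷ / 10⁻³) = −132.0 dBm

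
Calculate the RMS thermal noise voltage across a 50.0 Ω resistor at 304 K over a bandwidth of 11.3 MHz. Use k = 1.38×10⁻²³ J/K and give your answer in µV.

V_n = √(4kTRB)
4kTRB = 4 × 1.38×10⁻²³ × 304 × 5.00×10¹ × 1.13×10⁷ = 9.48×10⁻¹² V²
V_n = √(9.48×10⁻¹²) = 3.08×10⁻⁶ V = 3.08 µV

3.08 µV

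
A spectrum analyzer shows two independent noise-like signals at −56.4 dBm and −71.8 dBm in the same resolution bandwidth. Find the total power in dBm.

Convert to linear, add, convert back:
P₁ = 2.29×10⁻⁹ W, P₂ = 6.61×10⁻¹¹ W
P_tot = 2.36×10⁻⁹ W → 10 log₁₀(P_tot / 10⁻³) = −56.3 dBm

−56.3 dBm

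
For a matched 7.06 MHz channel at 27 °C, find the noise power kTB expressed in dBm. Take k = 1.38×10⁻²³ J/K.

T = 27 °C + 273.15 = 300.15 K
P_n = kTB = 1.38×10⁻²³ × 300.15 × 7.06×10⁶ = 2.92×10⁻¹⁴ W
In dBm: 10 log₁₀(2.92×10⁻¹⁴ / 10⁻³) = −105.3 dBm

−105.3 dBm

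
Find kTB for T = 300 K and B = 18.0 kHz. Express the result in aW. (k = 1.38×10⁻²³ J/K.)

74.5 aW

P_n = kTB = 1.38×10⁻²³ × 300 × 1.80×10⁴ = 7.45×10⁻¹⁷ W = 74.5 aW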